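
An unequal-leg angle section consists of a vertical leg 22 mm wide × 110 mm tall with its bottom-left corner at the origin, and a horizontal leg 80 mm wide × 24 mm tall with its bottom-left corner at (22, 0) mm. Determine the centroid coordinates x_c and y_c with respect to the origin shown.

x_c = 33.56 mm, y_c = 35.98 mm

Part | A | x̄ᵢ | ȳᵢ | A·x̄ᵢ | A·ȳᵢ
vertical leg | 2420.00 | 11.00 | 55.00 | 26620.00 | 133100.00
horizontal leg | 1920.00 | 62.00 | 12.00 | 119040.00 | 23040.00
Σ | 4340.00 |  |  | 145660.00 | 156140.00
x_c = 145660.00 / 4340.00 = 33.56 mm
y_c = 156140.00 / 4340.00 = 35.98 mm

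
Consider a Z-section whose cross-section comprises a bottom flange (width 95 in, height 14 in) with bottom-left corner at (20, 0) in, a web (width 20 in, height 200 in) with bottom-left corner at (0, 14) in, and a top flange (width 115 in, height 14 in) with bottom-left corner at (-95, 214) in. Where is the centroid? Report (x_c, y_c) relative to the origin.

bottom flange: A = 95 × 14 = 1330.00, centroid at (67.50, 7.00).
web: A = 20 × 200 = 4000.00, centroid at (10.00, 114.00).
top flange: A = 115 × 14 = 1610.00, centroid at (-37.50, 221.00).
ΣA = 6940.00 in², ΣAx_c = 69400.00 in³, ΣAy_c = 821120.00 in³.
x_c = 69400.00/6940.00 = 10.00 in; y_c = 821120.00/6940.00 = 118.32 in.

x_c = 10.00 in, y_c = 118.32 in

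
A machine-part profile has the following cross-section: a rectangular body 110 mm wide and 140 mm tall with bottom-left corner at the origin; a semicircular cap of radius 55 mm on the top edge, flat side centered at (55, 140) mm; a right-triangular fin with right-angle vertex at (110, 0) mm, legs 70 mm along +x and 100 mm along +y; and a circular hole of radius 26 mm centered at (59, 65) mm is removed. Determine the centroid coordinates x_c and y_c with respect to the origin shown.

x_c = 67.34 mm, y_c = 85.13 mm

Part | A | x̄ᵢ | ȳᵢ | A·x̄ᵢ | A·ȳᵢ
rectangular body | 15400.00 | 55.00 | 70.00 | 847000.00 | 1078000.00
semicircular top | 4751.66 | 55.00 | 163.34 | 261341.24 | 776148.91
triangular fin | 3500.00 | 133.33 | 33.33 | 466666.67 | 116666.67
hole | -2123.72 | 59.00 | 65.00 | -125299.28 | -138041.58
Σ | 21527.94 |  |  | 1449708.62 | 1832774.00
x_c = 1449708.62 / 21527.94 = 67.34 mm
y_c = 1832774.00 / 21527.94 = 85.13 mm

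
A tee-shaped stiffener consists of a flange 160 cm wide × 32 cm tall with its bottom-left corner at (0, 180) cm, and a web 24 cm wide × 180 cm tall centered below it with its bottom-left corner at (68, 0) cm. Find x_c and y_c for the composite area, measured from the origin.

Part | A | x̄ᵢ | ȳᵢ | A·x̄ᵢ | A·ȳᵢ
web | 4320.00 | 80.00 | 90.00 | 345600.00 | 388800.00
flange | 5120.00 | 80.00 | 196.00 | 409600.00 | 1003520.00
Σ | 9440.00 |  |  | 755200.00 | 1392320.00
x_c = 755200.00 / 9440.00 = 80.00 cm
y_c = 1392320.00 / 9440.00 = 147.49 cm

x_c = 80.00 cm, y_c = 147.49 cm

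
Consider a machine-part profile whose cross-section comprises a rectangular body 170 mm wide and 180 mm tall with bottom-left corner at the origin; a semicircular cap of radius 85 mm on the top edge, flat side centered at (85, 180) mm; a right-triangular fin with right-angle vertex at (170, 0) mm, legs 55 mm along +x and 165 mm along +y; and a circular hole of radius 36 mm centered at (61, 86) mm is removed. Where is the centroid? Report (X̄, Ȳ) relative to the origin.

X̄ = 98.36 mm, Ȳ = 120.37 mm

rectangular body: A = 170 × 180 = 30600.00, centroid at (85.00, 90.00).
semicircular top: A = ½π·85² = 11349.00, centroid at (85.00, 216.08).
triangular fin: A = ½·55·165 = 4537.50, centroid at (188.33, 55.00).
hole: A = −π·36² = -4071.50, centroid at (61.00, 86.00).
ΣA = 42415.00 mm²
ΣAX̄ = (30600.00)(85.00) + (11349.00)(85.00) + (4537.50)(188.33) + (-4071.50)(61.00) = 4171866.05 mm³
ΣAȲ = (30600.00)(90.00) + (11349.00)(216.08) + (4537.50)(55.00) + (-4071.50)(86.00) = 5105650.44 mm³
X̄ = 4171866.05 / 42415.00 = 98.36 mm
Ȳ = 5105650.44 / 42415.00 = 120.37 mm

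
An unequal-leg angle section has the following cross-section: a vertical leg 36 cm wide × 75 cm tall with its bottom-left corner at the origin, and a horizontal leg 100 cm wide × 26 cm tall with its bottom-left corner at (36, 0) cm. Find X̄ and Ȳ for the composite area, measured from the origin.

vertical leg: A = 36 × 75 = 2700.00, centroid at (18.00, 37.50).
horizontal leg: A = 100 × 26 = 2600.00, centroid at (86.00, 13.00).
ΣA = 5300.00 cm², ΣAX̄ = 272200.00 cm³, ΣAȲ = 135050.00 cm³.
X̄ = 272200.00/5300.00 = 51.36 cm; Ȳ = 135050.00/5300.00 = 25.48 cm.

X̄ = 51.36 cm, Ȳ = 25.48 cm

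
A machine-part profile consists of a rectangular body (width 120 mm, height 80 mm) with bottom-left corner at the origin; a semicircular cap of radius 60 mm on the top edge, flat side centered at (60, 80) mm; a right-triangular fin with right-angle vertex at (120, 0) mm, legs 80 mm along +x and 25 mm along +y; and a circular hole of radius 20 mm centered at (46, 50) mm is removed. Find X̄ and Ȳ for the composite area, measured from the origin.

Part | A | x̄ᵢ | ȳᵢ | A·x̄ᵢ | A·ȳᵢ
rectangular body | 9600.00 | 60.00 | 40.00 | 576000.00 | 384000.00
semicircular top | 5654.87 | 60.00 | 105.46 | 339292.01 | 596389.34
triangular fin | 1000.00 | 146.67 | 8.33 | 146666.67 | 8333.33
hole | -1256.64 | 46.00 | 50.00 | -57805.30 | -62831.85
Σ | 14998.23 |  |  | 1004153.37 | 925890.82
X̄ = 1004153.37 / 14998.23 = 66.95 mm
Ȳ = 925890.82 / 14998.23 = 61.73 mm

X̄ = 66.95 mm, Ȳ = 61.73 mm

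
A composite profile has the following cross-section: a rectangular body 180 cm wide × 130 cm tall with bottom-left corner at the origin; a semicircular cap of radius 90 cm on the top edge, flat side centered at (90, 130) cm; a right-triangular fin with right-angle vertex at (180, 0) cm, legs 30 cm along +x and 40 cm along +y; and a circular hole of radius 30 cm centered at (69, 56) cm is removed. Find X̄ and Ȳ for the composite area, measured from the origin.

rectangular body: A = 180 × 130 = 23400.00, centroid at (90.00, 65.00).
semicircular top: A = ½π·90² = 12723.45, centroid at (90.00, 168.20).
triangular fin: A = ½·30·40 = 600.00, centroid at (190.00, 13.33).
hole: A = −π·30² = -2827.43, centroid at (69.00, 56.00).
ΣA = 33896.02 cm², ΣAX̄ = 3170017.62 cm³, ΣAȲ = 3510712.26 cm³.
X̄ = 3170017.62/33896.02 = 93.52 cm; Ȳ = 3510712.26/33896.02 = 103.57 cm.

X̄ = 93.52 cm, Ȳ = 103.57 cm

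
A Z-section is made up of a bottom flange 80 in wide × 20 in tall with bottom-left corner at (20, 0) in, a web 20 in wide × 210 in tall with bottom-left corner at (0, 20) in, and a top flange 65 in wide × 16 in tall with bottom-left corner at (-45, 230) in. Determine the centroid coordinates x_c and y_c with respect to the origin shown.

x_c = 18.27 in, y_c = 115.28 in

bottom flange: A = 80 × 20 = 1600.00, centroid at (60.00, 10.00).
web: A = 20 × 210 = 4200.00, centroid at (10.00, 125.00).
top flange: A = 65 × 16 = 1040.00, centroid at (-12.50, 238.00).
ΣA = 6840.00 in²
ΣAx_c = (1600.00)(60.00) + (4200.00)(10.00) + (1040.00)(-12.50) = 125000.00 in³
ΣAy_c = (1600.00)(10.00) + (4200.00)(125.00) + (1040.00)(238.00) = 788520.00 in³
x_c = 125000.00 / 6840.00 = 18.27 in
y_c = 788520.00 / 6840.00 = 115.28 in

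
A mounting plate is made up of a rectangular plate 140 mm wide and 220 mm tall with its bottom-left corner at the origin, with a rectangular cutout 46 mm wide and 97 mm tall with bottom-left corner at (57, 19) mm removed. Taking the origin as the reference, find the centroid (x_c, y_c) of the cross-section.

plate: A = 140 × 220 = 30800.00, centroid at (70.00, 110.00).
hole: A = −(46 × 97) = -4462.00, centroid at (80.00, 67.50).
ΣA = 26338.00 mm²
ΣAx_c = (30800.00)(70.00) + (-4462.00)(80.00) = 1799040.00 mm³
ΣAy_c = (30800.00)(110.00) + (-4462.00)(67.50) = 3086815.00 mm³
x_c = 1799040.00 / 26338.00 = 68.31 mm
y_c = 3086815.00 / 26338.00 = 117.20 mm

x_c = 68.31 mm, y_c = 117.20 mm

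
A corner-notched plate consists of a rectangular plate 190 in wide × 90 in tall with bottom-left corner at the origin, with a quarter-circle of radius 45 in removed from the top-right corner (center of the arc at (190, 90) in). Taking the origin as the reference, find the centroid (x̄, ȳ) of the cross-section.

x̄ = 87.22 in, ȳ = 42.34 in

Part | A | x̄ᵢ | ȳᵢ | A·x̄ᵢ | A·ȳᵢ
plate | 17100.00 | 95.00 | 45.00 | 1624500.00 | 769500.00
removed quarter-circle | -1590.43 | 170.90 | 70.90 | -271806.94 | -112763.82
Σ | 15509.57 |  |  | 1352693.06 | 656736.18
x̄ = 1352693.06 / 15509.57 = 87.22 in
ȳ = 656736.18 / 15509.57 = 42.34 in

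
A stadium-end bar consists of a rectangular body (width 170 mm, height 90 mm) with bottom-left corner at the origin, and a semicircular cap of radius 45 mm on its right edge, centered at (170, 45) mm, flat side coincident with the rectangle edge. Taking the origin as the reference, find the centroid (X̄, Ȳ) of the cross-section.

rectangular body: A = 170 × 90 = 15300.00, centroid at (85.00, 45.00).
semicircular end: A = ½π·45² = 3180.86, centroid at (189.10, 45.00).
ΣA = 18480.86 mm², ΣAX̄ = 1901996.64 mm³, ΣAȲ = 831638.82 mm³.
X̄ = 1901996.64/18480.86 = 102.92 mm; Ȳ = 831638.82/18480.86 = 45.00 mm.

X̄ = 102.92 mm, Ȳ = 45.00 mm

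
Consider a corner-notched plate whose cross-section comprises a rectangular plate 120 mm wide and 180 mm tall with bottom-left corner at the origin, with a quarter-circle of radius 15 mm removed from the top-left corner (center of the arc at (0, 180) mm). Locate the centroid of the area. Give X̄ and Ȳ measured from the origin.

Part | A | x̄ᵢ | ȳᵢ | A·x̄ᵢ | A·ȳᵢ
plate | 21600.00 | 60.00 | 90.00 | 1296000.00 | 1944000.00
removed quarter-circle | -176.71 | 6.37 | 173.63 | -1125.00 | -30683.63
Σ | 21423.29 |  |  | 1294875.00 | 1913316.37
X̄ = 1294875.00 / 21423.29 = 60.44 mm
Ȳ = 1913316.37 / 21423.29 = 89.31 mm

X̄ = 60.44 mm, Ȳ = 89.31 mm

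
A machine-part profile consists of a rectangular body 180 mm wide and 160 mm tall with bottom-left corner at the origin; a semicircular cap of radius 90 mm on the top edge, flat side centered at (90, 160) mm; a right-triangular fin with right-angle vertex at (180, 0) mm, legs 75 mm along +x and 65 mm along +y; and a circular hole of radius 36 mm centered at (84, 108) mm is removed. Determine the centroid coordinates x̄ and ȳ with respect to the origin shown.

x̄ = 97.64 mm, ȳ = 111.28 mm

rectangular body: A = 180 × 160 = 28800.00, centroid at (90.00, 80.00).
semicircular top: A = ½π·90² = 12723.45, centroid at (90.00, 198.20).
triangular fin: A = ½·75·65 = 2437.50, centroid at (205.00, 21.67).
hole: A = −π·36² = -4071.50, centroid at (84.00, 108.00).
ΣA = 39889.45 mm²
ΣAx̄ = (28800.00)(90.00) + (12723.45)(90.00) + (2437.50)(205.00) + (-4071.50)(84.00) = 3894791.68 mm³
ΣAȳ = (28800.00)(80.00) + (12723.45)(198.20) + (2437.50)(21.67) + (-4071.50)(108.00) = 4438842.10 mm³
x̄ = 3894791.68 / 39889.45 = 97.64 mm
ȳ = 4438842.10 / 39889.45 = 111.28 mm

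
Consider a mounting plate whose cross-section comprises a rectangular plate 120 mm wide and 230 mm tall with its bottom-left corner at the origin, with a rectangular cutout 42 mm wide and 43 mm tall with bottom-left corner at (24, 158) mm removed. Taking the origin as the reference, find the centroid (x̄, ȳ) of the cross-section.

x̄ = 61.05 mm, ȳ = 110.48 mm

plate: A = 120 × 230 = 27600.00, centroid at (60.00, 115.00).
hole: A = −(42 × 43) = -1806.00, centroid at (45.00, 179.50).
ΣA = 25794.00 mm², ΣAx̄ = 1574730.00 mm³, ΣAȳ = 2849823.00 mm³.
x̄ = 1574730.00/25794.00 = 61.05 mm; ȳ = 2849823.00/25794.00 = 110.48 mm.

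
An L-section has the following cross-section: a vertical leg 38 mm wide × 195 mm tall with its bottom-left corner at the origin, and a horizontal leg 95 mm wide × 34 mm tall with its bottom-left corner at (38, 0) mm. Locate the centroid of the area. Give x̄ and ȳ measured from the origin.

vertical leg: A = 38 × 195 = 7410.00, centroid at (19.00, 97.50).
horizontal leg: A = 95 × 34 = 3230.00, centroid at (85.50, 17.00).
ΣA = 10640.00 mm²
ΣAx̄ = (7410.00)(19.00) + (3230.00)(85.50) = 416955.00 mm³
ΣAȳ = (7410.00)(97.50) + (3230.00)(17.00) = 777385.00 mm³
x̄ = 416955.00 / 10640.00 = 39.19 mm
ȳ = 777385.00 / 10640.00 = 73.06 mm

x̄ = 39.19 mm, ȳ = 73.06 mm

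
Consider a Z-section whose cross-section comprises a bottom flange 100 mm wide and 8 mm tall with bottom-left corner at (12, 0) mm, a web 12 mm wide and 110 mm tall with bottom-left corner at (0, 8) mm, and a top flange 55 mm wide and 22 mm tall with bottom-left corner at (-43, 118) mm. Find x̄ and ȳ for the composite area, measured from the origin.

x̄ = 11.64 mm, ȳ = 72.81 mm

bottom flange: A = 100 × 8 = 800.00, centroid at (62.00, 4.00).
web: A = 12 × 110 = 1320.00, centroid at (6.00, 63.00).
top flange: A = 55 × 22 = 1210.00, centroid at (-15.50, 129.00).
ΣA = 3330.00 mm²
ΣAx̄ = (800.00)(62.00) + (1320.00)(6.00) + (1210.00)(-15.50) = 38765.00 mm³
ΣAȳ = (800.00)(4.00) + (1320.00)(63.00) + (1210.00)(129.00) = 242450.00 mm³
x̄ = 38765.00 / 3330.00 = 11.64 mm
ȳ = 242450.00 / 3330.00 = 72.81 mm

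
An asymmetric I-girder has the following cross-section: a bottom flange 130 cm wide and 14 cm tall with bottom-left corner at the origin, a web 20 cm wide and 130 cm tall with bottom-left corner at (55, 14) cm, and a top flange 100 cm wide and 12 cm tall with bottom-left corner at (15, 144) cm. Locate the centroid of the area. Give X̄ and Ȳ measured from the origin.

bottom flange: A = 130 × 14 = 1820.00, centroid at (65.00, 7.00).
web: A = 20 × 130 = 2600.00, centroid at (65.00, 79.00).
top flange: A = 100 × 12 = 1200.00, centroid at (65.00, 150.00).
ΣA = 5620.00 cm²
ΣAX̄ = (1820.00)(65.00) + (2600.00)(65.00) + (1200.00)(65.00) = 365300.00 cm³
ΣAȲ = (1820.00)(7.00) + (2600.00)(79.00) + (1200.00)(150.00) = 398140.00 cm³
X̄ = 365300.00 / 5620.00 = 65.00 cm
Ȳ = 398140.00 / 5620.00 = 70.84 cm

X̄ = 65.00 cm, Ȳ = 70.84 cm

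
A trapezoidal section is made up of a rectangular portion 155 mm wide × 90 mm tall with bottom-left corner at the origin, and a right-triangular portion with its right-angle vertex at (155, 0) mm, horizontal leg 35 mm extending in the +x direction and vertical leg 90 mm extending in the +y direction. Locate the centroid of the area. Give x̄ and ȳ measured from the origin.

rectangular portion: A = 155 × 90 = 13950.00, centroid at (77.50, 45.00).
triangular portion: A = ½·35·90 = 1575.00, centroid at (166.67, 30.00).
ΣA = 15525.00 mm², ΣAx̄ = 1343625.00 mm³, ΣAȳ = 675000.00 mm³.
x̄ = 1343625.00/15525.00 = 86.55 mm; ȳ = 675000.00/15525.00 = 43.48 mm.

x̄ = 86.55 mm, ȳ = 43.48 mm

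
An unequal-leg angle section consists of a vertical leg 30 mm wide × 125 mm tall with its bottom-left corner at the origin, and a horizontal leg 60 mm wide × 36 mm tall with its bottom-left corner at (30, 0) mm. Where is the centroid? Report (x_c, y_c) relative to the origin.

x_c = 31.45 mm, y_c = 46.24 mm

vertical leg: A = 30 × 125 = 3750.00, centroid at (15.00, 62.50).
horizontal leg: A = 60 × 36 = 2160.00, centroid at (60.00, 18.00).
ΣA = 5910.00 mm², ΣAx_c = 185850.00 mm³, ΣAy_c = 273255.00 mm³.
x_c = 185850.00/5910.00 = 31.45 mm; y_c = 273255.00/5910.00 = 46.24 mm.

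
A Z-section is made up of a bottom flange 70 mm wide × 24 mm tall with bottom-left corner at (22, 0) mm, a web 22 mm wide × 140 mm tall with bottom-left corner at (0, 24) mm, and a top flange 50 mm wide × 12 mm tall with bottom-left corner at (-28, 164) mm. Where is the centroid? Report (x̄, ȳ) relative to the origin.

bottom flange: A = 70 × 24 = 1680.00, centroid at (57.00, 12.00).
web: A = 22 × 140 = 3080.00, centroid at (11.00, 94.00).
top flange: A = 50 × 12 = 600.00, centroid at (-3.00, 170.00).
ΣA = 5360.00 mm², ΣAx̄ = 127840.00 mm³, ΣAȳ = 411680.00 mm³.
x̄ = 127840.00/5360.00 = 23.85 mm; ȳ = 411680.00/5360.00 = 76.81 mm.

x̄ = 23.85 mm, ȳ = 76.81 mm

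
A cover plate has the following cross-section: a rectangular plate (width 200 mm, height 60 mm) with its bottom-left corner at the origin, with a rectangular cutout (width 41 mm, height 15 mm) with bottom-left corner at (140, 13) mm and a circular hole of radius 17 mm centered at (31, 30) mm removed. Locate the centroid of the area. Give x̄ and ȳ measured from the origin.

x̄ = 102.43 mm, ȳ = 30.56 mm

plate: A = 200 × 60 = 12000.00, centroid at (100.00, 30.00).
hole 1: A = −(41 × 15) = -615.00, centroid at (160.50, 20.50).
hole 2: A = −π·17² = -907.92, centroid at (31.00, 30.00).
ΣA = 10477.08 mm², ΣAx̄ = 1073146.97 mm³, ΣAȳ = 320154.89 mm³.
x̄ = 1073146.97/10477.08 = 102.43 mm; ȳ = 320154.89/10477.08 = 30.56 mm.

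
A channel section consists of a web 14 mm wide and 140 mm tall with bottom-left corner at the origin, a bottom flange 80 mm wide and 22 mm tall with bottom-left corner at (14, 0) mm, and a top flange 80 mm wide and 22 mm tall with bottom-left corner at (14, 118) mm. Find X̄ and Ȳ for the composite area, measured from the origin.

X̄ = 37.19 mm, Ȳ = 70.00 mm

web: A = 14 × 140 = 1960.00, centroid at (7.00, 70.00).
bottom flange: A = 80 × 22 = 1760.00, centroid at (54.00, 11.00).
top flange: A = 80 × 22 = 1760.00, centroid at (54.00, 129.00).
ΣA = 5480.00 mm², ΣAX̄ = 203800.00 mm³, ΣAȲ = 383600.00 mm³.
X̄ = 203800.00/5480.00 = 37.19 mm; Ȳ = 383600.00/5480.00 = 70.00 mm.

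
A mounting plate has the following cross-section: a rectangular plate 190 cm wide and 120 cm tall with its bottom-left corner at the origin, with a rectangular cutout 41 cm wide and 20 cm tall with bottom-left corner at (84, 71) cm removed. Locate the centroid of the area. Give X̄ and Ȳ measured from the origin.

X̄ = 94.65 cm, Ȳ = 59.22 cm

plate: A = 190 × 120 = 22800.00, centroid at (95.00, 60.00).
hole: A = −(41 × 20) = -820.00, centroid at (104.50, 81.00).
ΣA = 21980.00 cm²
ΣAX̄ = (22800.00)(95.00) + (-820.00)(104.50) = 2080310.00 cm³
ΣAȲ = (22800.00)(60.00) + (-820.00)(81.00) = 1301580.00 cm³
X̄ = 2080310.00 / 21980.00 = 94.65 cm
Ȳ = 1301580.00 / 21980.00 = 59.22 cm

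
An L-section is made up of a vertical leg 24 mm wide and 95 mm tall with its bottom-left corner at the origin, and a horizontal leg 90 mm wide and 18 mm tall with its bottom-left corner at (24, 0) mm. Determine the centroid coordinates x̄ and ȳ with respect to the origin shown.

x̄ = 35.68 mm, ȳ = 31.51 mm

Part | A | x̄ᵢ | ȳᵢ | A·x̄ᵢ | A·ȳᵢ
vertical leg | 2280.00 | 12.00 | 47.50 | 27360.00 | 108300.00
horizontal leg | 1620.00 | 69.00 | 9.00 | 111780.00 | 14580.00
Σ | 3900.00 |  |  | 139140.00 | 122880.00
x̄ = 139140.00 / 3900.00 = 35.68 mm
ȳ = 122880.00 / 3900.00 = 31.51 mm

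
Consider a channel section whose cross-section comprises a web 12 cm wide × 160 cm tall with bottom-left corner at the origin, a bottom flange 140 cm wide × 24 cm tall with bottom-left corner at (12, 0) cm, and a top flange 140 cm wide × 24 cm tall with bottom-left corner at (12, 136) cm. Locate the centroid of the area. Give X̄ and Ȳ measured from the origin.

web: A = 12 × 160 = 1920.00, centroid at (6.00, 80.00).
bottom flange: A = 140 × 24 = 3360.00, centroid at (82.00, 12.00).
top flange: A = 140 × 24 = 3360.00, centroid at (82.00, 148.00).
ΣA = 8640.00 cm²
ΣAX̄ = (1920.00)(6.00) + (3360.00)(82.00) + (3360.00)(82.00) = 562560.00 cm³
ΣAȲ = (1920.00)(80.00) + (3360.00)(12.00) + (3360.00)(148.00) = 691200.00 cm³
X̄ = 562560.00 / 8640.00 = 65.11 cm
Ȳ = 691200.00 / 8640.00 = 80.00 cm

X̄ = 65.11 cm, Ȳ = 80.00 cm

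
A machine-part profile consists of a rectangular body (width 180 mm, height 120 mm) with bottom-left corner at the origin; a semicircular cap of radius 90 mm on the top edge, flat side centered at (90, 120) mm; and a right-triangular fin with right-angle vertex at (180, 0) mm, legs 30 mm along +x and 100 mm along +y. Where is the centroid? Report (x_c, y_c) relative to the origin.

x_c = 94.19 mm, y_c = 93.76 mm

rectangular body: A = 180 × 120 = 21600.00, centroid at (90.00, 60.00).
semicircular top: A = ½π·90² = 12723.45, centroid at (90.00, 158.20).
triangular fin: A = ½·30·100 = 1500.00, centroid at (190.00, 33.33).
ΣA = 35823.45 mm², ΣAx_c = 3374110.52 mm³, ΣAy_c = 3358814.03 mm³.
x_c = 3374110.52/35823.45 = 94.19 mm; y_c = 3358814.03/35823.45 = 93.76 mm.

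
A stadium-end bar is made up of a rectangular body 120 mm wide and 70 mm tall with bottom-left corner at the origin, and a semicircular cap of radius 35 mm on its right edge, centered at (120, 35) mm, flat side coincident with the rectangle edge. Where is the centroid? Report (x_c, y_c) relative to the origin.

Part | A | x̄ᵢ | ȳᵢ | A·x̄ᵢ | A·ȳᵢ
rectangular body | 8400.00 | 60.00 | 35.00 | 504000.00 | 294000.00
semicircular end | 1924.23 | 134.85 | 35.00 | 259490.39 | 67347.89
Σ | 10324.23 |  |  | 763490.39 | 361347.89
x_c = 763490.39 / 10324.23 = 73.95 mm
y_c = 361347.89 / 10324.23 = 35.00 mm

x_c = 73.95 mm, y_c = 35.00 mm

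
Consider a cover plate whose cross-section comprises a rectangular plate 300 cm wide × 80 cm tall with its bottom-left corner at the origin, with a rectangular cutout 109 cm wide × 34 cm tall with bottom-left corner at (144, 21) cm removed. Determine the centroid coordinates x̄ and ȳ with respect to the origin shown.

plate: A = 300 × 80 = 24000.00, centroid at (150.00, 40.00).
hole: A = −(109 × 34) = -3706.00, centroid at (198.50, 38.00).
ΣA = 20294.00 cm², ΣAx̄ = 2864359.00 cm³, ΣAȳ = 819172.00 cm³.
x̄ = 2864359.00/20294.00 = 141.14 cm; ȳ = 819172.00/20294.00 = 40.37 cm.

x̄ = 141.14 cm, ȳ = 40.37 cm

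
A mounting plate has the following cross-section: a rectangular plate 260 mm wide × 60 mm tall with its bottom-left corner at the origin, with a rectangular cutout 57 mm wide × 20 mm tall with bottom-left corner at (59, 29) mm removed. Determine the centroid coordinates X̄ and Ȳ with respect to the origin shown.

X̄ = 133.35 mm, Ȳ = 29.29 mm

plate: A = 260 × 60 = 15600.00, centroid at (130.00, 30.00).
hole: A = −(57 × 20) = -1140.00, centroid at (87.50, 39.00).
ΣA = 14460.00 mm²
ΣAX̄ = (15600.00)(130.00) + (-1140.00)(87.50) = 1928250.00 mm³
ΣAȲ = (15600.00)(30.00) + (-1140.00)(39.00) = 423540.00 mm³
X̄ = 1928250.00 / 14460.00 = 133.35 mm
Ȳ = 423540.00 / 14460.00 = 29.29 mm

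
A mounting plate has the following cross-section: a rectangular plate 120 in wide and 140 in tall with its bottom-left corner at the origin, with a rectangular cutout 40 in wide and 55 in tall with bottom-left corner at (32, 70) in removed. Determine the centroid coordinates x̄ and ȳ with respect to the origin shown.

x̄ = 61.21 in, ȳ = 65.86 in

plate: A = 120 × 140 = 16800.00, centroid at (60.00, 70.00).
hole: A = −(40 × 55) = -2200.00, centroid at (52.00, 97.50).
ΣA = 14600.00 in²
ΣAx̄ = (16800.00)(60.00) + (-2200.00)(52.00) = 893600.00 in³
ΣAȳ = (16800.00)(70.00) + (-2200.00)(97.50) = 961500.00 in³
x̄ = 893600.00 / 14600.00 = 61.21 in
ȳ = 961500.00 / 14600.00 = 65.86 in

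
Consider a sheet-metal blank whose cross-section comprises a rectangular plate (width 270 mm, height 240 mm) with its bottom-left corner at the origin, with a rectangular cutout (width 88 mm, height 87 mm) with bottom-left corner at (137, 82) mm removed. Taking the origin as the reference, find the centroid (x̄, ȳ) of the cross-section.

plate: A = 270 × 240 = 64800.00, centroid at (135.00, 120.00).
hole: A = −(88 × 87) = -7656.00, centroid at (181.00, 125.50).
ΣA = 57144.00 mm², ΣAx̄ = 7362264.00 mm³, ΣAȳ = 6815172.00 mm³.
x̄ = 7362264.00/57144.00 = 128.84 mm; ȳ = 6815172.00/57144.00 = 119.26 mm.

x̄ = 128.84 mm, ȳ = 119.26 mm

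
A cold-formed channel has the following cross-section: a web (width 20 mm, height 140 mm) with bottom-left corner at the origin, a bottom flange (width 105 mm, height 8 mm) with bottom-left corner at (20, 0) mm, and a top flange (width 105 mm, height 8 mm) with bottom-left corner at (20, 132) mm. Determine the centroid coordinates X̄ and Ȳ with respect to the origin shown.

web: A = 20 × 140 = 2800.00, centroid at (10.00, 70.00).
bottom flange: A = 105 × 8 = 840.00, centroid at (72.50, 4.00).
top flange: A = 105 × 8 = 840.00, centroid at (72.50, 136.00).
ΣA = 4480.00 mm², ΣAX̄ = 149800.00 mm³, ΣAȲ = 313600.00 mm³.
X̄ = 149800.00/4480.00 = 33.44 mm; Ȳ = 313600.00/4480.00 = 70.00 mm.

X̄ = 33.44 mm, Ȳ = 70.00 mm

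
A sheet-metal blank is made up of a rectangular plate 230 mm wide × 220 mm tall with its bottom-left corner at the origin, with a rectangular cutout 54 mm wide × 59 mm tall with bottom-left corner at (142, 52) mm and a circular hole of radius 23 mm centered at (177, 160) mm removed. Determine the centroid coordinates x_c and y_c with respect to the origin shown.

x_c = 108.99 mm, y_c = 110.17 mm

plate: A = 230 × 220 = 50600.00, centroid at (115.00, 110.00).
hole 1: A = −(54 × 59) = -3186.00, centroid at (169.00, 81.50).
hole 2: A = −π·23² = -1661.90, centroid at (177.00, 160.00).
ΣA = 45752.10 mm², ΣAx_c = 4986409.26 mm³, ΣAy_c = 5040436.60 mm³.
x_c = 4986409.26/45752.10 = 108.99 mm; y_c = 5040436.60/45752.10 = 110.17 mm.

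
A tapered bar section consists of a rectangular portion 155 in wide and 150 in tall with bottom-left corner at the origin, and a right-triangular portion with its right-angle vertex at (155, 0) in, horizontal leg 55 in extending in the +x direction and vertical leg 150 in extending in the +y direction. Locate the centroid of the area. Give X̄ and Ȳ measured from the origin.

rectangular portion: A = 155 × 150 = 23250.00, centroid at (77.50, 75.00).
triangular portion: A = ½·55·150 = 4125.00, centroid at (173.33, 50.00).
ΣA = 27375.00 in²
ΣAX̄ = (23250.00)(77.50) + (4125.00)(173.33) = 2516875.00 in³
ΣAȲ = (23250.00)(75.00) + (4125.00)(50.00) = 1950000.00 in³
X̄ = 2516875.00 / 27375.00 = 91.94 in
Ȳ = 1950000.00 / 27375.00 = 71.23 in

X̄ = 91.94 in, Ȳ = 71.23 in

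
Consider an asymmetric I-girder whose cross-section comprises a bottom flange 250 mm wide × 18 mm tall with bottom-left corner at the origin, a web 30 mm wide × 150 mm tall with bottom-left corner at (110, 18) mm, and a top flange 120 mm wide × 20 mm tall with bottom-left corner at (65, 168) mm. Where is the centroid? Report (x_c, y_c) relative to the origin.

x_c = 125.00 mm, y_c = 77.74 mm

bottom flange: A = 250 × 18 = 4500.00, centroid at (125.00, 9.00).
web: A = 30 × 150 = 4500.00, centroid at (125.00, 93.00).
top flange: A = 120 × 20 = 2400.00, centroid at (125.00, 178.00).
ΣA = 11400.00 mm²
ΣAx_c = (4500.00)(125.00) + (4500.00)(125.00) + (2400.00)(125.00) = 1425000.00 mm³
ΣAy_c = (4500.00)(9.00) + (4500.00)(93.00) + (2400.00)(178.00) = 886200.00 mm³
x_c = 1425000.00 / 11400.00 = 125.00 mm
y_c = 886200.00 / 11400.00 = 77.74 mm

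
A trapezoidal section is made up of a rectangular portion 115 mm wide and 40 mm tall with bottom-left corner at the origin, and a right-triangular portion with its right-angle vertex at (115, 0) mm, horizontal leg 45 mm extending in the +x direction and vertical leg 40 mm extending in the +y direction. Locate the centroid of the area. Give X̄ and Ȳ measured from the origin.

X̄ = 69.36 mm, Ȳ = 18.91 mm

Part | A | x̄ᵢ | ȳᵢ | A·x̄ᵢ | A·ȳᵢ
rectangular portion | 4600.00 | 57.50 | 20.00 | 264500.00 | 92000.00
triangular portion | 900.00 | 130.00 | 13.33 | 117000.00 | 12000.00
Σ | 5500.00 |  |  | 381500.00 | 104000.00
X̄ = 381500.00 / 5500.00 = 69.36 mm
Ȳ = 104000.00 / 5500.00 = 18.91 mm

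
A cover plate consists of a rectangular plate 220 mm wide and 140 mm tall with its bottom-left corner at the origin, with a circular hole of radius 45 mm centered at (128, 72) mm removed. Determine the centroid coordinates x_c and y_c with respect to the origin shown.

Part | A | x̄ᵢ | ȳᵢ | A·x̄ᵢ | A·ȳᵢ
plate | 30800.00 | 110.00 | 70.00 | 3388000.00 | 2156000.00
hole | -6361.73 | 128.00 | 72.00 | -814300.82 | -458044.21
Σ | 24438.27 |  |  | 2573699.18 | 1697955.79
x_c = 2573699.18 / 24438.27 = 105.31 mm
y_c = 1697955.79 / 24438.27 = 69.48 mm

x_c = 105.31 mm, y_c = 69.48 mm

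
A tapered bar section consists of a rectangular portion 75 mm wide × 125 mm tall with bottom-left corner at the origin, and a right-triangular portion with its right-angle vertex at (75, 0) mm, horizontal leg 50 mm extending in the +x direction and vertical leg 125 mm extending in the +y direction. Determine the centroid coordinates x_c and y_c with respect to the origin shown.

x_c = 51.04 mm, y_c = 57.29 mm

rectangular portion: A = 75 × 125 = 9375.00, centroid at (37.50, 62.50).
triangular portion: A = ½·50·125 = 3125.00, centroid at (91.67, 41.67).
ΣA = 12500.00 mm², ΣAx_c = 638020.83 mm³, ΣAy_c = 716145.83 mm³.
x_c = 638020.83/12500.00 = 51.04 mm; y_c = 716145.83/12500.00 = 57.29 mm.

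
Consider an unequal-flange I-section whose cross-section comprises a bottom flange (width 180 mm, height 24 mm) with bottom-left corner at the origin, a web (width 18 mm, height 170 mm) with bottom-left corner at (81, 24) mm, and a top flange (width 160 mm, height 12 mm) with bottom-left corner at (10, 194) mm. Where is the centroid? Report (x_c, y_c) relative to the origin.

bottom flange: A = 180 × 24 = 4320.00, centroid at (90.00, 12.00).
web: A = 18 × 170 = 3060.00, centroid at (90.00, 109.00).
top flange: A = 160 × 12 = 1920.00, centroid at (90.00, 200.00).
ΣA = 9300.00 mm²
ΣAx_c = (4320.00)(90.00) + (3060.00)(90.00) + (1920.00)(90.00) = 837000.00 mm³
ΣAy_c = (4320.00)(12.00) + (3060.00)(109.00) + (1920.00)(200.00) = 769380.00 mm³
x_c = 837000.00 / 9300.00 = 90.00 mm
y_c = 769380.00 / 9300.00 = 82.73 mm

x_c = 90.00 mm, y_c = 82.73 mm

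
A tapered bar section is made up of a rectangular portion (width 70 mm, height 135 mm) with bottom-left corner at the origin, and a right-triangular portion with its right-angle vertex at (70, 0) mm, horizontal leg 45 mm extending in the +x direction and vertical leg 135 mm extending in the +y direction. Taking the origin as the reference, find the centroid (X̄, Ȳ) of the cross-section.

X̄ = 47.16 mm, Ȳ = 62.03 mm

rectangular portion: A = 70 × 135 = 9450.00, centroid at (35.00, 67.50).
triangular portion: A = ½·45·135 = 3037.50, centroid at (85.00, 45.00).
ΣA = 12487.50 mm²
ΣAX̄ = (9450.00)(35.00) + (3037.50)(85.00) = 588937.50 mm³
ΣAȲ = (9450.00)(67.50) + (3037.50)(45.00) = 774562.50 mm³
X̄ = 588937.50 / 12487.50 = 47.16 mm
Ȳ = 774562.50 / 12487.50 = 62.03 mm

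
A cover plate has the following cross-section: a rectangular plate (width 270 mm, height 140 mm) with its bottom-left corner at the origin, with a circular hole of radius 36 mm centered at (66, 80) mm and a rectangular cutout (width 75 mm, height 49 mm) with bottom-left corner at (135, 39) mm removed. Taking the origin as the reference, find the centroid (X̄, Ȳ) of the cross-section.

plate: A = 270 × 140 = 37800.00, centroid at (135.00, 70.00).
hole 1: A = −π·36² = -4071.50, centroid at (66.00, 80.00).
hole 2: A = −(75 × 49) = -3675.00, centroid at (172.50, 63.50).
ΣA = 30053.50 mm²
ΣAX̄ = (37800.00)(135.00) + (-4071.50)(66.00) + (-3675.00)(172.50) = 4200343.23 mm³
ΣAȲ = (37800.00)(70.00) + (-4071.50)(80.00) + (-3675.00)(63.50) = 2086917.17 mm³
X̄ = 4200343.23 / 30053.50 = 139.76 mm
Ȳ = 2086917.17 / 30053.50 = 69.44 mm

X̄ = 139.76 mm, Ȳ = 69.44 mm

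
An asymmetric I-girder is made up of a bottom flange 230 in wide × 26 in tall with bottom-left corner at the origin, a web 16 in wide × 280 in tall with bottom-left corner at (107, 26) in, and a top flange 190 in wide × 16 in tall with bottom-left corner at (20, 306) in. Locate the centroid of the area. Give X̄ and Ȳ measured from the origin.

Part | A | x̄ᵢ | ȳᵢ | A·x̄ᵢ | A·ȳᵢ
bottom flange | 5980.00 | 115.00 | 13.00 | 687700.00 | 77740.00
web | 4480.00 | 115.00 | 166.00 | 515200.00 | 743680.00
top flange | 3040.00 | 115.00 | 314.00 | 349600.00 | 954560.00
Σ | 13500.00 |  |  | 1552500.00 | 1775980.00
X̄ = 1552500.00 / 13500.00 = 115.00 in
Ȳ = 1775980.00 / 13500.00 = 131.55 in

X̄ = 115.00 in, Ȳ = 131.55 in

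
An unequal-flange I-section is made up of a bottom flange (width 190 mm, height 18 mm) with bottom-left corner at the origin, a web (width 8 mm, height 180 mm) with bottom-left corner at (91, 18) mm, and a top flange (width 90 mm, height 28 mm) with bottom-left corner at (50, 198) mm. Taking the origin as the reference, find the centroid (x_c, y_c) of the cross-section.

x_c = 95.00 mm, y_c = 97.63 mm

Part | A | x̄ᵢ | ȳᵢ | A·x̄ᵢ | A·ȳᵢ
bottom flange | 3420.00 | 95.00 | 9.00 | 324900.00 | 30780.00
web | 1440.00 | 95.00 | 108.00 | 136800.00 | 155520.00
top flange | 2520.00 | 95.00 | 212.00 | 239400.00 | 534240.00
Σ | 7380.00 |  |  | 701100.00 | 720540.00
x_c = 701100.00 / 7380.00 = 95.00 mm
y_c = 720540.00 / 7380.00 = 97.63 mm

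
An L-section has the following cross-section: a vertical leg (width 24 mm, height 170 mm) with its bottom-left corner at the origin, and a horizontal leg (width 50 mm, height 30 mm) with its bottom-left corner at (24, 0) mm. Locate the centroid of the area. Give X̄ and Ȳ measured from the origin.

vertical leg: A = 24 × 170 = 4080.00, centroid at (12.00, 85.00).
horizontal leg: A = 50 × 30 = 1500.00, centroid at (49.00, 15.00).
ΣA = 5580.00 mm², ΣAX̄ = 122460.00 mm³, ΣAȲ = 369300.00 mm³.
X̄ = 122460.00/5580.00 = 21.95 mm; Ȳ = 369300.00/5580.00 = 66.18 mm.

X̄ = 21.95 mm, Ȳ = 66.18 mm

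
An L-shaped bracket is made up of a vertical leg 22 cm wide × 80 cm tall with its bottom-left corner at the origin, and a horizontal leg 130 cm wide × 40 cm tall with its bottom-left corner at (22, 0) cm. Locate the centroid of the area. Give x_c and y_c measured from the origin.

x_c = 67.78 cm, y_c = 25.06 cm

Part | A | x̄ᵢ | ȳᵢ | A·x̄ᵢ | A·ȳᵢ
vertical leg | 1760.00 | 11.00 | 40.00 | 19360.00 | 70400.00
horizontal leg | 5200.00 | 87.00 | 20.00 | 452400.00 | 104000.00
Σ | 6960.00 |  |  | 471760.00 | 174400.00
x_c = 471760.00 / 6960.00 = 67.78 cm
y_c = 174400.00 / 6960.00 = 25.06 cm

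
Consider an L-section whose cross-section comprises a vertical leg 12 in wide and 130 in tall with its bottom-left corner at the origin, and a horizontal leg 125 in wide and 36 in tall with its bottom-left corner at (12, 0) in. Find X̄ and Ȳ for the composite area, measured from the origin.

Part | A | x̄ᵢ | ȳᵢ | A·x̄ᵢ | A·ȳᵢ
vertical leg | 1560.00 | 6.00 | 65.00 | 9360.00 | 101400.00
horizontal leg | 4500.00 | 74.50 | 18.00 | 335250.00 | 81000.00
Σ | 6060.00 |  |  | 344610.00 | 182400.00
X̄ = 344610.00 / 6060.00 = 56.87 in
Ȳ = 182400.00 / 6060.00 = 30.10 in

X̄ = 56.87 in, Ȳ = 30.10 in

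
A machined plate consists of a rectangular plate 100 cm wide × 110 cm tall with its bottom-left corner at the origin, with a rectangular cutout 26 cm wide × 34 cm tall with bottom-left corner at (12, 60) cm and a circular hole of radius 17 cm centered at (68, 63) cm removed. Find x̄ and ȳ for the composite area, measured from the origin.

plate: A = 100 × 110 = 11000.00, centroid at (50.00, 55.00).
hole 1: A = −(26 × 34) = -884.00, centroid at (25.00, 77.00).
hole 2: A = −π·17² = -907.92, centroid at (68.00, 63.00).
ΣA = 9208.08 cm², ΣAx̄ = 466161.42 cm³, ΣAȳ = 479733.02 cm³.
x̄ = 466161.42/9208.08 = 50.63 cm; ȳ = 479733.02/9208.08 = 52.10 cm.

x̄ = 50.63 cm, ȳ = 52.10 cm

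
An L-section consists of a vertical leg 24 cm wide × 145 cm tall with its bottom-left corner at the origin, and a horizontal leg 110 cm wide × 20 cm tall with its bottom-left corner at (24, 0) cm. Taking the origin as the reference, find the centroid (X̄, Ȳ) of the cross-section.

X̄ = 37.95 cm, Ȳ = 48.29 cm

vertical leg: A = 24 × 145 = 3480.00, centroid at (12.00, 72.50).
horizontal leg: A = 110 × 20 = 2200.00, centroid at (79.00, 10.00).
ΣA = 5680.00 cm², ΣAX̄ = 215560.00 cm³, ΣAȲ = 274300.00 cm³.
X̄ = 215560.00/5680.00 = 37.95 cm; Ȳ = 274300.00/5680.00 = 48.29 cm.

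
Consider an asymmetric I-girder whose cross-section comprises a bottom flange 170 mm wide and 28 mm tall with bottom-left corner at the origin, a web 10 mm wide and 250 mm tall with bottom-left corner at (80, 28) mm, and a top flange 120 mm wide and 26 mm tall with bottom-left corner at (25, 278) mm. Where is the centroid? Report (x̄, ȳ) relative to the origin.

Part | A | x̄ᵢ | ȳᵢ | A·x̄ᵢ | A·ȳᵢ
bottom flange | 4760.00 | 85.00 | 14.00 | 404600.00 | 66640.00
web | 2500.00 | 85.00 | 153.00 | 212500.00 | 382500.00
top flange | 3120.00 | 85.00 | 291.00 | 265200.00 | 907920.00
Σ | 10380.00 |  |  | 882300.00 | 1357060.00
x̄ = 882300.00 / 10380.00 = 85.00 mm
ȳ = 1357060.00 / 10380.00 = 130.74 mm

x̄ = 85.00 mm, ȳ = 130.74 mm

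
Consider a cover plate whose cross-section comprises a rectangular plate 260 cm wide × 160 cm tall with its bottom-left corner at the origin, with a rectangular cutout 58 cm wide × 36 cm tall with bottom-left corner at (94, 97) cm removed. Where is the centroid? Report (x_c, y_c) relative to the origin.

Part | A | x̄ᵢ | ȳᵢ | A·x̄ᵢ | A·ȳᵢ
plate | 41600.00 | 130.00 | 80.00 | 5408000.00 | 3328000.00
hole | -2088.00 | 123.00 | 115.00 | -256824.00 | -240120.00
Σ | 39512.00 |  |  | 5151176.00 | 3087880.00
x_c = 5151176.00 / 39512.00 = 130.37 cm
y_c = 3087880.00 / 39512.00 = 78.15 cm

x_c = 130.37 cm, y_c = 78.15 cm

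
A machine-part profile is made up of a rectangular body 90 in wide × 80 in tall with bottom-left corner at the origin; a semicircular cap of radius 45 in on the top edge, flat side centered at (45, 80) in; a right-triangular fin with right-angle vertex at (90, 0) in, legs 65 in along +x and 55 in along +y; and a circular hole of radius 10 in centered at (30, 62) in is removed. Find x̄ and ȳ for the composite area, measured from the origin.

Part | A | x̄ᵢ | ȳᵢ | A·x̄ᵢ | A·ȳᵢ
rectangular body | 7200.00 | 45.00 | 40.00 | 324000.00 | 288000.00
semicircular top | 3180.86 | 45.00 | 99.10 | 143138.82 | 315219.00
triangular fin | 1787.50 | 111.67 | 18.33 | 199604.17 | 32770.83
hole | -314.16 | 30.00 | 62.00 | -9424.78 | -19477.87
Σ | 11854.20 |  |  | 657318.20 | 616511.96
x̄ = 657318.20 / 11854.20 = 55.45 in
ȳ = 616511.96 / 11854.20 = 52.01 in

x̄ = 55.45 in, ȳ = 52.01 in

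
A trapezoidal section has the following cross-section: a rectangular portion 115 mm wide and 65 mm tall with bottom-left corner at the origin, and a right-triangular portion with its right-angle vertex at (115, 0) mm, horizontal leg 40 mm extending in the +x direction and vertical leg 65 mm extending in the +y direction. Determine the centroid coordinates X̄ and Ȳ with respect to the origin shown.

rectangular portion: A = 115 × 65 = 7475.00, centroid at (57.50, 32.50).
triangular portion: A = ½·40·65 = 1300.00, centroid at (128.33, 21.67).
ΣA = 8775.00 mm², ΣAX̄ = 596645.83 mm³, ΣAȲ = 271104.17 mm³.
X̄ = 596645.83/8775.00 = 67.99 mm; Ȳ = 271104.17/8775.00 = 30.90 mm.

X̄ = 67.99 mm, Ȳ = 30.90 mm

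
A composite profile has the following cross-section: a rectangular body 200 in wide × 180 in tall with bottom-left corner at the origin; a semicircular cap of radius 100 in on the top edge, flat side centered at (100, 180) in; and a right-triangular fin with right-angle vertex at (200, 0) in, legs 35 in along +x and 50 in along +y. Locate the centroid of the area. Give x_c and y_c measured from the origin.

x_c = 101.86 in, y_c = 128.34 in

Part | A | x̄ᵢ | ȳᵢ | A·x̄ᵢ | A·ȳᵢ
rectangular body | 36000.00 | 100.00 | 90.00 | 3600000.00 | 3240000.00
semicircular top | 15707.96 | 100.00 | 222.44 | 1570796.33 | 3494100.05
triangular fin | 875.00 | 211.67 | 16.67 | 185208.33 | 14583.33
Σ | 52582.96 |  |  | 5356004.66 | 6748683.39
x_c = 5356004.66 / 52582.96 = 101.86 in
y_c = 6748683.39 / 52582.96 = 128.34 in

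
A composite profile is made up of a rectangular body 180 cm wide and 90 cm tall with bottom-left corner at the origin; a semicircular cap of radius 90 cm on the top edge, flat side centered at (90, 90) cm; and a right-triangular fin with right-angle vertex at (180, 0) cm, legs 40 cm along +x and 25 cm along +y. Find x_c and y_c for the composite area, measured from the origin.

x_c = 91.76 cm, y_c = 80.35 cm

Part | A | x̄ᵢ | ȳᵢ | A·x̄ᵢ | A·ȳᵢ
rectangular body | 16200.00 | 90.00 | 45.00 | 1458000.00 | 729000.00
semicircular top | 12723.45 | 90.00 | 128.20 | 1145110.52 | 1631110.52
triangular fin | 500.00 | 193.33 | 8.33 | 96666.67 | 4166.67
Σ | 29423.45 |  |  | 2699777.19 | 2364277.19
x_c = 2699777.19 / 29423.45 = 91.76 cm
y_c = 2364277.19 / 29423.45 = 80.35 cm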